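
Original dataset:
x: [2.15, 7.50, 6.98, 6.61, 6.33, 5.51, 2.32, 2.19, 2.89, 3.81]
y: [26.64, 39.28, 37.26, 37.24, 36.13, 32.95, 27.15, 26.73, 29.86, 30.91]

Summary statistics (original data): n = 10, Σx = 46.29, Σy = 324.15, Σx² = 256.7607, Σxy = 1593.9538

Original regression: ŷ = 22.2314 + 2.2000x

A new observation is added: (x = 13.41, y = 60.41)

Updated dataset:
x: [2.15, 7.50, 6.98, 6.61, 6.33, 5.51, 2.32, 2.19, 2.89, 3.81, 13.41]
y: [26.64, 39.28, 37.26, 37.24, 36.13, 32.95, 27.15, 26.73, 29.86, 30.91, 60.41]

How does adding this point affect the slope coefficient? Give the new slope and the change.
Adding the point moves β₁ from 2.2000 to 2.8152, i.e. it increases by 0.6152 (+28.0%).

The new point has HIGH LEVERAGE: x = 13.41 is far from the original mean x̄ = 46.29/10 ≈ 4.63 (original range [2.15, 7.50]).

Step 1: Update the sums with the new point (n goes from 10 to 11)
Σx  = 46.29 + 13.41 = 59.70
Σy  = 324.15 + 60.41 = 384.56
Σx² = 256.7607 + 13.41² = 256.7607 + 179.8281 = 436.5888
Σxy = 1593.9538 + 13.41×60.41 = 1593.9538 + 810.0981 = 2404.0519

Step 2: Recompute the slope with b₁ = (nΣxy − ΣxΣy) / (nΣx² − (Σx)²)
Numerator   = 11×2404.0519 − 59.70×384.56 = 26444.5709 − 22958.2320 = 3486.3389
Denominator = 11×436.5888 − 59.70² = 4802.4768 − 3564.0900 = 1238.3868
b₁(new) = 3486.3389 / 1238.3868 = 2.8152

(Same formula on the original sums: (10×1593.9538 − 46.29×324.15) / (10×256.7607 − 46.29²) = 934.6345 / 424.8429 = 2.2000, matching the given fit.)

Step 3: Change in slope
Δβ₁ = 2.8152 − 2.2000 = +0.6152
Relative change = +0.6152 / 2.2000 × 100% = +28.0%
→ the slope increases when the point is added.

A high-leverage point only changes the slope if it is off the original line; here y = 60.41 is above the original trend, so the slope increases.
In practice: examine leverage (hᵢ) and Cook's distance rather than deleting it automatically; investigate whether it comes from the same population as the rest of the sample.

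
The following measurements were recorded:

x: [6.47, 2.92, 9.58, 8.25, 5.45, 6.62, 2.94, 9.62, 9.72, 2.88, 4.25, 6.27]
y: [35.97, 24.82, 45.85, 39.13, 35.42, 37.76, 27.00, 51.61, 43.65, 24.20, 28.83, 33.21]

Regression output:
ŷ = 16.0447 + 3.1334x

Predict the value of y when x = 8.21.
ŷ = 41.7699

To predict y for x = 8.21, substitute into the regression equation:

ŷ = 16.0447 + 3.1334 × 8.21
ŷ = 16.0447 + 25.7252
ŷ = 41.7699

This is the fitted mean response at that x — an individual observation would come with a wider prediction interval.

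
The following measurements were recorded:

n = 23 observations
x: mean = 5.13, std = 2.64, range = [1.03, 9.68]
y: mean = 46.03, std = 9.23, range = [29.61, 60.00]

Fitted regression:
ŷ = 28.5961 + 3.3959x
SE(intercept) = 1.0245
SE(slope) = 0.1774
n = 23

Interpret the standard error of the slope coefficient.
SE(slope) = 0.1774 measures the uncertainty in the estimated slope. The coefficient is estimated precisely (SE/|β̂₁| = 5.2%).

SE(β̂₁) = s / √Sxx, where s is the residual standard deviation and Sxx = Σ(x − x̄)². It is the yardstick for how far β̂₁ = 3.3959 could plausibly be from the true slope.

Relative precision:
- SE / |β̂₁| = 0.1774 / 3.3959 = 5.2%
- Rule of thumb (under 20%: precise; 20% to under 50%: moderately precise; 50% or more: imprecise) → precise

Rough 95% range (±2 SE): 3.3959 ± 0.3548 → (3.0411, 3.7507).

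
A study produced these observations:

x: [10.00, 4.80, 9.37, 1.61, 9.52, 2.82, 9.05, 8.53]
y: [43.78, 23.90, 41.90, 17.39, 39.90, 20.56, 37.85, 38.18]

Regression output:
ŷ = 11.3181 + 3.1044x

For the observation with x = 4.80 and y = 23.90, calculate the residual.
Residual = -2.3192

The residual is the difference between the actual value and the predicted value:

Residual = y - ŷ

Step 1: Calculate predicted value
ŷ = 11.3181 + 3.1044 × 4.80
ŷ = 26.2192

Step 2: Calculate residual
Residual = 23.90 - 26.2192
Residual = -2.3192

Sign check: y < ŷ, so the point is below the line and the fit overestimates here.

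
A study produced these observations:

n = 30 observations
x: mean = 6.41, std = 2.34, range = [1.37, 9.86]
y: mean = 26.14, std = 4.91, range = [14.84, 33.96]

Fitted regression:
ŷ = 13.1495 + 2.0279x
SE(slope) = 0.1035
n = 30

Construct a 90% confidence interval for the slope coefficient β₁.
The 90% CI for β₁ is (1.8518, 2.2040)

Confidence interval for the slope:

The 90% CI for β₁ is: β̂₁ ± t*(α/2, n-2) × SE(β̂₁)

Step 1: Find critical t-value
- Confidence level = 0.9
- Degrees of freedom = n - 2 = 30 - 2 = 28
- t*(α/2, 28) = 1.7011

Step 2: Calculate margin of error
Margin = 1.7011 × 0.1035 = 0.1761

Step 3: Construct interval
CI = 2.0279 ± 0.1761
CI = (1.8518, 2.2040)

Interpretation: each one-unit increase in x is associated with a change in mean y of between 1.8518 and 2.2040, with 90% confidence.
Both endpoints are positive, so the data support a genuinely positive slope at this confidence level.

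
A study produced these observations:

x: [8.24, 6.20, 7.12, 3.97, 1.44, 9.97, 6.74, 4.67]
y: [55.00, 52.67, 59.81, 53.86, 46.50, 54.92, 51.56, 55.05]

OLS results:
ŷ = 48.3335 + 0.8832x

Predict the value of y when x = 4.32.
ŷ = 52.1489

x = 4.32 lies inside the observed range [1.44, 9.97], so the fitted equation applies directly:

ŷ = 48.3335 + 0.8832 × 4.32
ŷ = 48.3335 + 3.8154
ŷ = 52.1489

This is the fitted mean response at that x — an individual observation would come with a wider prediction interval.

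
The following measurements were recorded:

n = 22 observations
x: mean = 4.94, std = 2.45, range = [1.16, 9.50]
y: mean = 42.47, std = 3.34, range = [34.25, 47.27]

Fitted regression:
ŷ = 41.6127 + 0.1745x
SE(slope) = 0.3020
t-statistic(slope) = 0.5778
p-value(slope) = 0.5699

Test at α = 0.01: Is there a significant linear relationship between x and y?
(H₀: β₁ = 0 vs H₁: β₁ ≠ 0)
Fail to reject H₀: p-value = 0.5699 ≥ α = 0.01. The linear relationship is not significant at the 1% level.

Hypothesis test for the slope coefficient:

H₀: β₁ = 0 (no linear relationship)
H₁: β₁ ≠ 0 (linear relationship exists)

Test statistic: t = β̂₁ / SE(β̂₁) = 0.1745 / 0.3020 = 0.5778

The p-value (0.5699) is the probability, under H₀, of a t-statistic at least as extreme as |t| = 0.5778 (two-sided, df = n − 2 = 20).

Decision rule: reject H₀ if p-value < α.
p-value = 0.5699 ≥ α = 0.01 → fail to reject H₀.

There is not sufficient evidence at the 1% significance level to conclude that a linear relationship exists between x and y.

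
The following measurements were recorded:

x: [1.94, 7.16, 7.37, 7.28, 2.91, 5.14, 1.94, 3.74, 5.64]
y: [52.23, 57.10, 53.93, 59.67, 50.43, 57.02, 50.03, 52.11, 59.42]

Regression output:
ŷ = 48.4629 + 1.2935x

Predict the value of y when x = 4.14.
ŷ = 53.8180

To predict y for x = 4.14, substitute into the regression equation:

ŷ = 48.4629 + 1.2935 × 4.14
ŷ = 48.4629 + 5.3551
ŷ = 53.8180

This is the fitted mean response at that x — an individual observation would come with a wider prediction interval.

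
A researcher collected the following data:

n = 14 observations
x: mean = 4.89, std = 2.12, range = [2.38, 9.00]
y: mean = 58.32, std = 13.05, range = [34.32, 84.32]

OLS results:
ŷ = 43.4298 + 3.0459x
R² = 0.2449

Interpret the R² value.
About 24.49% of the variability in y is accounted for by the regression on x (R² = 0.2449) — a weak linear fit.

R² = 1 − SS_res/SS_tot compares the residual scatter to the total scatter of y about its mean.

Here R² = 0.2449:
- Explained: 24.49% of the variation in y
- Unexplained (residual): 100% − 24.49% = 75.51%
- Rule of thumb (below 0.3 weak; 0.3 to below 0.7 moderate; 0.7 and above strong) → weak

Calculation: R² = 1 − (SS_res / SS_tot), where SS_res is the sum of squared residuals and SS_tot the total sum of squares.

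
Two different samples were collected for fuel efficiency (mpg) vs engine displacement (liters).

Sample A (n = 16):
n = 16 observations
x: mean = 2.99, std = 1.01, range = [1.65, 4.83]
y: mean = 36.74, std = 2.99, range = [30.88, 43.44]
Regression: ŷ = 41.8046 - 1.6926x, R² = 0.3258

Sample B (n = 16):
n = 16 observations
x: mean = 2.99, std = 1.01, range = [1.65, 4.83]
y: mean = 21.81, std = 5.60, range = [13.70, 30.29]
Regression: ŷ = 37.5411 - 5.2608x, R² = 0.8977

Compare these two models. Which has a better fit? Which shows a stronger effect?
Model B has the better fit (R² = 0.8977 vs 0.3258). Model B shows the stronger effect (|β₁| = 5.2608 vs 1.6926).

Model Comparison:

Fit — compare R²:
- Model A: R² = 0.3258 → 32.58% of variance in fuel efficiency explained
- Model B: R² = 0.8977 → 89.77% of variance in fuel efficiency explained
- 0.8977 > 0.3258 → Model B has the better fit

Which has the larger per-liter effect? (|β₁|)
- Model A: β₁ = -1.6926 → predicted fuel efficiency falls 1.6926 mpg per additional liter of engine displacement
- Model B: β₁ = -5.2608 → predicted fuel efficiency falls 5.2608 mpg per additional liter of engine displacement
- |-1.6926| < |-5.2608| → Model B shows the stronger marginal effect

Notes:
- The two samples could reflect different populations, time periods, or measurement quality.
- A steeper slope doesn't make a better model if the scatter around the line is large.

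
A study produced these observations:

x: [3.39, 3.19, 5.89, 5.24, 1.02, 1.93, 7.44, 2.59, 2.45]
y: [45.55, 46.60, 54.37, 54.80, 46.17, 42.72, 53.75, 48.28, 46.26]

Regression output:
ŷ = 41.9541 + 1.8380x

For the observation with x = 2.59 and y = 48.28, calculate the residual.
Residual = 1.5655

The residual is the difference between the actual value and the predicted value:

Residual = y - ŷ

Step 1: Calculate predicted value
ŷ = 41.9541 + 1.8380 × 2.59
ŷ = 46.7145

Step 2: Calculate residual
Residual = 48.28 - 46.7145
Residual = 1.5655

Sign check: y > ŷ, so the point is above the line and the fit underestimates here.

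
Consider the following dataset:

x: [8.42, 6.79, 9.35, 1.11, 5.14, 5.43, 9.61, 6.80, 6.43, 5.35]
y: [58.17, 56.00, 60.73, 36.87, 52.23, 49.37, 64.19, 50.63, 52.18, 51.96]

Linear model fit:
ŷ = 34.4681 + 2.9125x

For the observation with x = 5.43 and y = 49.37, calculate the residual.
Residual = -0.9130

The residual is the difference between the actual value and the predicted value:

Residual = y - ŷ

Step 1: Calculate predicted value
ŷ = 34.4681 + 2.9125 × 5.43
ŷ = 50.2830

Step 2: Calculate residual
Residual = 49.37 - 50.2830
Residual = -0.9130

Sign check: y < ŷ, so the point is below the line and the fit overestimates here.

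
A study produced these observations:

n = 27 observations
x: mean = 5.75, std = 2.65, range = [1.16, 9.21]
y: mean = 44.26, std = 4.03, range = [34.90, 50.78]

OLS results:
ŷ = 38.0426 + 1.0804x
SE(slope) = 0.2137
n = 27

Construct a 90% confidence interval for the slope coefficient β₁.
The 90% CI for β₁ is (0.7154, 1.4454)

Confidence interval for the slope:

The 90% CI for β₁ is: β̂₁ ± t*(α/2, n-2) × SE(β̂₁)

Step 1: Find critical t-value
- Confidence level = 0.9
- Degrees of freedom = n - 2 = 27 - 2 = 25
- t*(α/2, 25) = 1.7081

Step 2: Calculate margin of error
Margin = 1.7081 × 0.2137 = 0.3650

Step 3: Construct interval
CI = 1.0804 ± 0.3650
CI = (0.7154, 1.4454)

Interpretation: We are 90% confident that the true slope β₁ lies between 0.7154 and 1.4454.
The interval does not include 0, suggesting a significant linear relationship.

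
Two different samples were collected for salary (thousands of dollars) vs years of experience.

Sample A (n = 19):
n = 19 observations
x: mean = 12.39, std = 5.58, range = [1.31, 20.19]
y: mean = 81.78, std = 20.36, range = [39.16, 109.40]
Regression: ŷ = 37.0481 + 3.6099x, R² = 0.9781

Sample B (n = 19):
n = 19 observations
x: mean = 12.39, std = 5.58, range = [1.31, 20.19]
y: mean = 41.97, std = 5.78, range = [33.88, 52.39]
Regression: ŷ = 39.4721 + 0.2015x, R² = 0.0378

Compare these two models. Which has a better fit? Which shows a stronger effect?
Model A has the better fit (R² = 0.9781 vs 0.0378). Model A shows the stronger effect (|β₁| = 3.6099 vs 0.2015).

Model Comparison:

Goodness of fit (R²):
- Model A: R² = 0.9781 → 97.81% of variance in salary explained
- Model B: R² = 0.0378 → 3.78% of variance in salary explained
- 0.9781 > 0.0378 → Model A has the better fit

Effect size (slope magnitude):
- Model A: β₁ = 3.6099 → predicted salary rises 3.6099 thousand dollars per additional year of experience
- Model B: β₁ = 0.2015 → predicted salary rises 0.2015 thousand dollars per additional year of experience
- |3.6099| > |0.2015| → Model A shows the stronger marginal effect

Note: R² measures how tightly points cluster around the line; β₁ measures how steep the line is — they answer different questions.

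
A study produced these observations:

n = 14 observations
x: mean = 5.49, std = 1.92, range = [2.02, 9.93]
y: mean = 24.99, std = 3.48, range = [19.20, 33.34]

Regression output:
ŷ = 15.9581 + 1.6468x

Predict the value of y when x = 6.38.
ŷ = 26.4647

To predict y for x = 6.38, substitute into the regression equation:

ŷ = 15.9581 + 1.6468 × 6.38
ŷ = 15.9581 + 10.5066
ŷ = 26.4647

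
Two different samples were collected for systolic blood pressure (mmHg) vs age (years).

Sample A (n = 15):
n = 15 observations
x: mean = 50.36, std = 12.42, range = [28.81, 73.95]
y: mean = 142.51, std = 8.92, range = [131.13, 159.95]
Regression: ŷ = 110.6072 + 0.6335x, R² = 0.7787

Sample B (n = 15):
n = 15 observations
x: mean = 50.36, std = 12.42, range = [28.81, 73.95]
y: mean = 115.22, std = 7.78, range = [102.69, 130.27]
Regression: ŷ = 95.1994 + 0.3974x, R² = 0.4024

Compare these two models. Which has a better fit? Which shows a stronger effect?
Model A has the better fit (R² = 0.7787 vs 0.4024). Model A shows the stronger effect (|β₁| = 0.6335 vs 0.3974).

Model Comparison:

Which explains more variance? (R²)
- Model A: R² = 0.7787 → 77.87% of variance in blood pressure explained
- Model B: R² = 0.4024 → 40.24% of variance in blood pressure explained
- 0.7787 > 0.4024 → Model A has the better fit

Which has the larger per-year effect? (|β₁|)
- Model A: β₁ = 0.6335 → predicted blood pressure rises 0.6335 mmHg per additional year of age
- Model B: β₁ = 0.3974 → predicted blood pressure rises 0.3974 mmHg per additional year of age
- |0.6335| > |0.3974| → Model A shows the stronger marginal effect

Notes:
- R² measures how tightly points cluster around the line; β₁ measures how steep the line is — they answer different questions.
- The two samples could reflect different populations, time periods, or measurement quality.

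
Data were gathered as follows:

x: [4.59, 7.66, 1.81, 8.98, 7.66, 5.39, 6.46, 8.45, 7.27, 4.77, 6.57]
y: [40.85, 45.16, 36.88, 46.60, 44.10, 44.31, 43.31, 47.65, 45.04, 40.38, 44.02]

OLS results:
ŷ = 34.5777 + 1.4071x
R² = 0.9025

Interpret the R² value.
The model explains 90.25% of the variance in y (R² = 0.9025), leaving 9.75% unexplained; the fit is strong.

R² = 1 − SS_res/SS_tot compares the residual scatter to the total scatter of y about its mean.

Here R² = 0.9025:
- Explained: 90.25% of the variation in y
- Unexplained (residual): 100% − 90.25% = 9.75%
- Rule of thumb (below 0.3 weak; 0.3 to below 0.7 moderate; 0.7 and above strong) → strong

Note: R² says nothing about causation, and a high R² does not by itself mean the linear form is appropriate — check the residuals.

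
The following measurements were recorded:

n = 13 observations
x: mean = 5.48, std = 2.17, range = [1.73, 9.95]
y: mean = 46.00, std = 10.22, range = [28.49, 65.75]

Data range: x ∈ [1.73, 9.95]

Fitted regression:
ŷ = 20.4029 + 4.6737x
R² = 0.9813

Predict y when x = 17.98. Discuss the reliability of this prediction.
ŷ = 104.4360, but this is extrapolation (above the data range [1.73, 9.95]) and may be unreliable.

Prediction calculation:
ŷ = 20.4029 + 4.6737 × 17.98
ŷ = 104.4360

Reliability:
- Data range: x ∈ [1.73, 9.95]
- Prediction point: x = 17.98 is 8.03 units above the observed range → this is EXTRAPOLATION, not interpolation

Why that matters here:
- There are no observations near this x to validate the fitted line there
- The linear relationship may not hold outside the observed range

The R² = 0.9813 only validates the fit within [1.73, 9.95]; treat ŷ = 104.4360 with caution.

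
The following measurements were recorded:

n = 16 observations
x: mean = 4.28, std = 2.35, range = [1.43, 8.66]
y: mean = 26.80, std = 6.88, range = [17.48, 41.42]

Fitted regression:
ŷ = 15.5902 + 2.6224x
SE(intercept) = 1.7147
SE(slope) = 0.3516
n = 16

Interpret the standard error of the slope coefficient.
The slope 2.6224 is pinned down to within about ±0.3516 (one SE) by these data — relative uncertainty 13.4%, i.e. precise.

What SE measures:
- The standard error quantifies the sampling variability of the coefficient estimate
- It is the estimated standard deviation of β̂₁ across hypothetical repeated samples of the same size
- Smaller SE → more precise estimate

Relative precision:
- SE / |β̂₁| = 0.3516 / 2.6224 = 13.4%
- Rule of thumb (under 20%: precise; 20% to under 50%: moderately precise; 50% or more: imprecise) → precise

Link to interval estimation: a confidence interval for β₁ is β̂₁ ± t* × 0.3516, so SE sets the half-width per unit of t*.

What drives SE(β̂₁): more residual scatter → larger SE; wider spread of x values → smaller SE.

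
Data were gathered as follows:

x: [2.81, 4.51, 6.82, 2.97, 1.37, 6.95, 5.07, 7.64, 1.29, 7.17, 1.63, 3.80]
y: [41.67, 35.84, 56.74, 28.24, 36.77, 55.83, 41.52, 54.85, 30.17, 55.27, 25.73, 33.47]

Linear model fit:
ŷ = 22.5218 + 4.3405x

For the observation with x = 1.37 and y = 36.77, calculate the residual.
Residual = 8.3017

The residual is the difference between the actual value and the predicted value:

Residual = y - ŷ

Step 1: Calculate predicted value
ŷ = 22.5218 + 4.3405 × 1.37
ŷ = 28.4683

Step 2: Calculate residual
Residual = 36.77 - 28.4683
Residual = 8.3017

Sign check: y > ŷ, so the point is above the line and the fit underestimates here.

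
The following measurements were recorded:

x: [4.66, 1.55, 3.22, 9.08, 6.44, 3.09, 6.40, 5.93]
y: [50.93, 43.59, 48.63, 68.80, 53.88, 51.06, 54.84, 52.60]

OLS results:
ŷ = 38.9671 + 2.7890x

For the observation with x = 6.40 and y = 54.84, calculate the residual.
Residual = -1.9767

The residual is the difference between the actual value and the predicted value:

Residual = y - ŷ

Step 1: Calculate predicted value
ŷ = 38.9671 + 2.7890 × 6.40
ŷ = 56.8167

Step 2: Calculate residual
Residual = 54.84 - 56.8167
Residual = -1.9767

The residual is negative, so the observed y = 54.84 sits below the regression line (the line overestimates it by 1.9767).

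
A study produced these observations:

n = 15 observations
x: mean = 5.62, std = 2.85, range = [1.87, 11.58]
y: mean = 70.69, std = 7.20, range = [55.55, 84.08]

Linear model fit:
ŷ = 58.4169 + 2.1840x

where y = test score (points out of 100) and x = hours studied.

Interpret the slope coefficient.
For each additional hour of study time, predicted test score increases by approximately 2.1840 points.

β₁ = 2.1840 is the change in predicted test score (points) per additional hour of study time.

Interpretation:
- Study time up by 1 hour → predicted test score increases by 2.1840 points
- The effect is assumed constant over the observed range of x (linearity)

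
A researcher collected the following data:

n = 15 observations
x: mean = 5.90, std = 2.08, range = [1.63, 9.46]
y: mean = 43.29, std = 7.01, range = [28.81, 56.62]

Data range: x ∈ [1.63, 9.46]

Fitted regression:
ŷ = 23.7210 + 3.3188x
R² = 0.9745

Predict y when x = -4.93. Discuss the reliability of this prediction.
ŷ = 7.3593, but this is extrapolation (below the data range [1.63, 9.46]) and may be unreliable.

Prediction calculation:
ŷ = 23.7210 + 3.3188 × (-4.93)
ŷ = 7.3593

Reliability:
- Data range: x ∈ [1.63, 9.46]
- Prediction point: x = -4.93 is 6.56 units below the observed range → this is EXTRAPOLATION, not interpolation

Why that matters here:
- There are no observations near this x to validate the fitted line there
- R² describes fit only over the sampled x values; it says nothing about behaviour beyond them
- The standard error of prediction grows with (x − x̄)², and x = -4.93 is far from x̄ = 5.90

A defensible statement: 'if the linear trend continued to x = -4.93, y would be about 7.3593' — the premise is untested.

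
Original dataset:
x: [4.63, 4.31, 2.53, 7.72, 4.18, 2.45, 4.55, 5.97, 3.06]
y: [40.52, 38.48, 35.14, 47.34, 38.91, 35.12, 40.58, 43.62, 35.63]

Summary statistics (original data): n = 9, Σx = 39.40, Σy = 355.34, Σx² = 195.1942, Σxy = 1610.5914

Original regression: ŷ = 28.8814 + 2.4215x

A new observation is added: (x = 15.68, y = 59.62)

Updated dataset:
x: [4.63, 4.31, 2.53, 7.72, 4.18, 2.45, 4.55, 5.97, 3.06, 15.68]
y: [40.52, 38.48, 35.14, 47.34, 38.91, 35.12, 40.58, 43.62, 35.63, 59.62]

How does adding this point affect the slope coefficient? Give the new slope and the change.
The slope changes from 2.4215 to 1.8873 (change of -0.5342, or -22.1%).

The new point has HIGH LEVERAGE: x = 15.68 is far from the original mean x̄ = 39.40/9 ≈ 4.38 (original range [2.45, 7.72]).

Step 1: Update the sums with the new point (n goes from 9 to 10)
Σx  = 39.40 + 15.68 = 55.08
Σy  = 355.34 + 59.62 = 414.96
Σx² = 195.1942 + 15.68² = 195.1942 + 245.8624 = 441.0566
Σxy = 1610.5914 + 15.68×59.62 = 1610.5914 + 934.8416 = 2545.4330

Step 2: Recompute the slope with b₁ = (nΣxy − ΣxΣy) / (nΣx² − (Σx)²)
Numerator   = 10×2545.4330 − 55.08×414.96 = 25454.3300 − 22855.9968 = 2598.3332
Denominator = 10×441.0566 − 55.08² = 4410.5660 − 3033.8064 = 1376.7596
b₁(new) = 2598.3332 / 1376.7596 = 1.8873

(Same formula on the original sums: (9×1610.5914 − 39.40×355.34) / (9×195.1942 − 39.40²) = 494.9266 / 204.3878 = 2.4215, matching the given fit.)

Step 3: Change in slope
Δβ₁ = 1.8873 − 2.4215 = -0.5342
Relative change = -0.5342 / 2.4215 × 100% = -22.1%
→ the slope decreases when the point is added.

A high-leverage point only changes the slope if it is off the original line; here y = 59.62 is below the original trend, so the slope decreases.
In practice: investigate whether it comes from the same population as the rest of the sample.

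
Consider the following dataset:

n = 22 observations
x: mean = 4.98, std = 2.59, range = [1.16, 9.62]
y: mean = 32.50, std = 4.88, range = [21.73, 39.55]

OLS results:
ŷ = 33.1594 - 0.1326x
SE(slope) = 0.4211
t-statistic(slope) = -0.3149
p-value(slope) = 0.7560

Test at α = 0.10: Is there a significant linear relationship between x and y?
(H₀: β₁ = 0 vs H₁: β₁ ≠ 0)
p-value = 0.7560 ≥ α = 0.10, so we fail to reject H₀. The relationship is not significant.

Hypothesis test for the slope coefficient:

H₀: β₁ = 0 (no linear relationship)
H₁: β₁ ≠ 0 (linear relationship exists)

Test statistic: t = β̂₁ / SE(β̂₁) = -0.1326 / 0.4211 = -0.3149

With df = 20, the two-sided p-value for |t| = 0.3149 is 0.7560.

Decision rule: reject H₀ if p-value < α.
p-value = 0.7560 ≥ α = 0.10 → fail to reject H₀.

There is not sufficient evidence at the 10% significance level to conclude that a linear relationship exists between x and y.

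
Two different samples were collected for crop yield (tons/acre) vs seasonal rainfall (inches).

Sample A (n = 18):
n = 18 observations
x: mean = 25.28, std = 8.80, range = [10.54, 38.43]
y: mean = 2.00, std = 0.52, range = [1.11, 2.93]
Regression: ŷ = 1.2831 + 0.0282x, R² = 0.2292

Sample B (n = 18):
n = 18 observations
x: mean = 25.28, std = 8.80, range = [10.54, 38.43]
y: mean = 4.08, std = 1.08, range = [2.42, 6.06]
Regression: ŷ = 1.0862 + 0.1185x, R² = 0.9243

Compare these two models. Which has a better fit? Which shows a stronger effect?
Model B has the better fit (R² = 0.9243 vs 0.2292). Model B shows the stronger effect (|β₁| = 0.1185 vs 0.0282).

Model Comparison:

Fit — compare R²:
- Model A: R² = 0.2292 → 22.92% of variance in crop yield explained
- Model B: R² = 0.9243 → 92.43% of variance in crop yield explained
- 0.9243 > 0.2292 → Model B has the better fit

Strength of effect — compare |β₁|:
- Model A: β₁ = 0.0282 → predicted crop yield rises 0.0282 tons/acre per additional inch of rainfall
- Model B: β₁ = 0.1185 → predicted crop yield rises 0.1185 tons/acre per additional inch of rainfall
- |0.0282| < |0.1185| → Model B shows the stronger marginal effect

Notes:
- R² measures how tightly points cluster around the line; β₁ measures how steep the line is — they answer different questions.
- The two samples could reflect different populations, time periods, or measurement quality.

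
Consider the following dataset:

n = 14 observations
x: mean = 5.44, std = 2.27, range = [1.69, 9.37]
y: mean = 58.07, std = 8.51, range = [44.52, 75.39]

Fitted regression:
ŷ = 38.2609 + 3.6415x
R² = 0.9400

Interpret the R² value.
The model explains 94.00% of the variance in y (R² = 0.9400), leaving 6.00% unexplained; the fit is strong.

R² (coefficient of determination) measures the proportion of variance in y explained by the regression model.

Here R² = 0.9400:
- Explained: 94.00% of the variation in y
- Unexplained (residual): 100% − 94.00% = 6.00%
- Rule of thumb (below 0.3 weak; 0.3 to below 0.7 moderate; 0.7 and above strong) → strong

Equivalently, for simple linear regression R² = r², so |r| = √0.9400 ≈ 0.9695.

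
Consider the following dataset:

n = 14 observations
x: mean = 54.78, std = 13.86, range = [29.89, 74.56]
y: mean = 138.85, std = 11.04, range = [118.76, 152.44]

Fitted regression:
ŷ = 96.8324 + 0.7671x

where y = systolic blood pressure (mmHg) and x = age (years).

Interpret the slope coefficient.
An increase of one year in age is associated with a 0.7671 mmHg increase in predicted blood pressure.

The slope coefficient β₁ = 0.7671 represents the marginal effect of age on blood pressure.

Interpretation:
- Age up by 1 year → predicted blood pressure increases by 0.7671 mmHg
- This is a linear approximation: the same per-unit change is assumed across the whole observed x range
- The slope describes association in these data, not necessarily a causal effect

(β₀ = 96.8324 is the fitted value at x = 0 and is not part of the slope interpretation.)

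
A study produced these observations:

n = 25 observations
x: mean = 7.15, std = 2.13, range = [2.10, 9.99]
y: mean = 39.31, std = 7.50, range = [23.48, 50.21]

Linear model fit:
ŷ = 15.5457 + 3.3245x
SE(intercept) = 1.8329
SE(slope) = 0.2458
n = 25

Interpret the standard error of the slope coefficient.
The slope 3.3245 is pinned down to within about ±0.2458 (one SE) by these data — relative uncertainty 7.4%, i.e. precise.

SE(β̂₁) = 0.2458 says: if we drew many samples of n = 25 from the same population and refit each time, the fitted slopes would scatter with a standard deviation of roughly 0.2458 around the true β₁.

Relative precision:
- SE / |β̂₁| = 0.2458 / 3.3245 = 7.4%
- Rule of thumb (under 20%: precise; 20% to under 50%: moderately precise; 50% or more: imprecise) → precise

Link to the t-test: t = β̂₁ / SE(β̂₁) = 3.3245 / 0.2458 = 13.5252, the statistic for H₀: β₁ = 0.

What drives SE(β̂₁): more residual scatter → larger SE; larger n (here n = 25) → smaller SE; wider spread of x values → smaller SE.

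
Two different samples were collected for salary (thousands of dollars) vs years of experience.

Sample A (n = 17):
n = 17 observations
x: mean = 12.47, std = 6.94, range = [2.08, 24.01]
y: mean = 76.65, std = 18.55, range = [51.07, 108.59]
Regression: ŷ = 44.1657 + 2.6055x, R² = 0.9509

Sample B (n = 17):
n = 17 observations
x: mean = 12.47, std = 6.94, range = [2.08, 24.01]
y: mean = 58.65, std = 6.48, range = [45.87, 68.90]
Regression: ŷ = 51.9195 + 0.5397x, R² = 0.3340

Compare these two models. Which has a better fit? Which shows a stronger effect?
Model A has the better fit (R² = 0.9509 vs 0.3340). Model A shows the stronger effect (|β₁| = 2.6055 vs 0.5397).

Model Comparison:

Goodness of fit (R²):
- Model A: R² = 0.9509 → 95.09% of variance in salary explained
- Model B: R² = 0.3340 → 33.40% of variance in salary explained
- 0.9509 > 0.3340 → Model A has the better fit

Which has the larger per-year effect? (|β₁|)
- Model A: β₁ = 2.6055 → predicted salary rises 2.6055 thousand dollars per additional year of experience
- Model B: β₁ = 0.5397 → predicted salary rises 0.5397 thousand dollars per additional year of experience
- |2.6055| > |0.5397| → Model A shows the stronger marginal effect

Note: R² measures how tightly points cluster around the line; β₁ measures how steep the line is — they answer different questions.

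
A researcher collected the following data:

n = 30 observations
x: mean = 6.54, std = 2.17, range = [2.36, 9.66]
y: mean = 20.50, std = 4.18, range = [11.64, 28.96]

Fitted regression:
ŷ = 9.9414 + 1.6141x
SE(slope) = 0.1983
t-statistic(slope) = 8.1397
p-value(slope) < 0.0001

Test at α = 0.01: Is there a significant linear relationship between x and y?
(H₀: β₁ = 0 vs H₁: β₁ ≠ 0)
p-value < 0.0001 < α = 0.01, so we reject H₀. The relationship is significant.

Hypothesis test for the slope coefficient:

H₀: β₁ = 0 (no linear relationship)
H₁: β₁ ≠ 0 (linear relationship exists)

Test statistic: t = β̂₁ / SE(β̂₁) = 1.6141 / 0.1983 = 8.1397

The p-value (<0.0001) is the probability, under H₀, of a t-statistic at least as extreme as |t| = 8.1397 (two-sided, df = n − 2 = 28).

Decision rule: reject H₀ if p-value < α.
p-value < 0.0001 < α = 0.01 → reject H₀.

At α = 0.01 the data do provide convincing evidence of a nonzero slope.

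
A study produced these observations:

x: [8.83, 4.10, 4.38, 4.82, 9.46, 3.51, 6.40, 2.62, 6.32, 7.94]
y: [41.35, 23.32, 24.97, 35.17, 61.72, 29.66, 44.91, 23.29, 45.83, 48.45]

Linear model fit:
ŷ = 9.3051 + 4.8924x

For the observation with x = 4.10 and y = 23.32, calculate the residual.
Residual = -6.0439

The residual is the difference between the actual value and the predicted value:

Residual = y - ŷ

Step 1: Calculate predicted value
ŷ = 9.3051 + 4.8924 × 4.10
ŷ = 29.3639

Step 2: Calculate residual
Residual = 23.32 - 29.3639
Residual = -6.0439

Sign check: y < ŷ, so the point is below the line and the fit overestimates here.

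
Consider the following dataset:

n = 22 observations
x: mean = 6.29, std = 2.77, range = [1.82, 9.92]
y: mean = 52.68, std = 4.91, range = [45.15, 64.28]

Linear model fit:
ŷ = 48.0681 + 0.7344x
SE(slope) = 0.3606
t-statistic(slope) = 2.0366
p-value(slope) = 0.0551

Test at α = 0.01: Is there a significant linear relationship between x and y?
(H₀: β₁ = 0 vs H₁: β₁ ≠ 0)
p-value = 0.0551 ≥ α = 0.01, so we fail to reject H₀. The relationship is not significant.

Hypothesis test for the slope coefficient:

H₀: β₁ = 0 (no linear relationship)
H₁: β₁ ≠ 0 (linear relationship exists)

Test statistic: t = β̂₁ / SE(β̂₁) = 0.7344 / 0.3606 = 2.0366

The p-value (0.0551) is the probability, under H₀, of a t-statistic at least as extreme as |t| = 2.0366 (two-sided, df = n − 2 = 20).

Decision rule: reject H₀ if p-value < α.
p-value = 0.0551 ≥ α = 0.01 → fail to reject H₀.

Conclusion: the linear association between x and y is not significant at the 1% level.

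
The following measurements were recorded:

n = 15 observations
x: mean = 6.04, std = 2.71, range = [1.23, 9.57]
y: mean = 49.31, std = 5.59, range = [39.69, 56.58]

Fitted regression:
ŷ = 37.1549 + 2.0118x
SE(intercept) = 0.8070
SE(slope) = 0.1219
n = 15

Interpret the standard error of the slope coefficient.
SE(β̂₁) = 0.1219 is the estimated standard deviation of the slope estimate across repeated samples; relative to β̂₁ = 2.0118 that is 6.1%, a precise estimate.

SE(β̂₁) = s / √Sxx, where s is the residual standard deviation and Sxx = Σ(x − x̄)². It is the yardstick for how far β̂₁ = 2.0118 could plausibly be from the true slope.

Relative precision:
- SE / |β̂₁| = 0.1219 / 2.0118 = 6.1%
- Rule of thumb (under 20%: precise; 20% to under 50%: moderately precise; 50% or more: imprecise) → precise

Rough 95% range (±2 SE): 2.0118 ± 0.2438 → (1.7680, 2.2556).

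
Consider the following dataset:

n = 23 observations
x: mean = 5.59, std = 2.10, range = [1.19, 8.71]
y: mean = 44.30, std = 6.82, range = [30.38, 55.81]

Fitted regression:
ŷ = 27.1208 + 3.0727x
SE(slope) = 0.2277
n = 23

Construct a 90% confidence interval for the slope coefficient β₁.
The 90% CI for β₁ is (2.6809, 3.4645)

Confidence interval for the slope:

The 90% CI for β₁ is: β̂₁ ± t*(α/2, n-2) × SE(β̂₁)

Step 1: Find critical t-value
- Confidence level = 0.9
- Degrees of freedom = n - 2 = 23 - 2 = 21
- t*(α/2, 21) = 1.7207

Step 2: Calculate margin of error
Margin = 1.7207 × 0.2277 = 0.3918

Step 3: Construct interval
CI = 3.0727 ± 0.3918
CI = (2.6809, 3.4645)

Interpretation: intervals built this way capture the true β₁ in 90% of repeated samples; here the plausible range for the per-unit effect of x on y is 2.6809 to 3.4645.
Both endpoints are positive, so the data support a genuinely positive slope at this confidence level.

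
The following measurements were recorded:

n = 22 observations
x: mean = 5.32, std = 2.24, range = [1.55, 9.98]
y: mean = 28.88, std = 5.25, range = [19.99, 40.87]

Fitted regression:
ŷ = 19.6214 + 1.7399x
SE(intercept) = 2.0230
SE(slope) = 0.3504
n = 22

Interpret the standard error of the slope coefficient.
The slope 1.7399 is pinned down to within about ±0.3504 (one SE) by these data — relative uncertainty 20.1%, i.e. moderately precise.

SE(β̂₁) = 0.3504 says: if we drew many samples of n = 22 from the same population and refit each time, the fitted slopes would scatter with a standard deviation of roughly 0.3504 around the true β₁.

Relative precision:
- SE / |β̂₁| = 0.3504 / 1.7399 = 20.1%
- Rule of thumb (under 20%: precise; 20% to under 50%: moderately precise; 50% or more: imprecise) → moderately precise

Link to interval estimation: a confidence interval for β₁ is β̂₁ ± t* × 0.3504, so SE sets the half-width per unit of t*.

What drives SE(β̂₁): larger n (here n = 22) → smaller SE; more residual scatter → larger SE; wider spread of x values → smaller SE.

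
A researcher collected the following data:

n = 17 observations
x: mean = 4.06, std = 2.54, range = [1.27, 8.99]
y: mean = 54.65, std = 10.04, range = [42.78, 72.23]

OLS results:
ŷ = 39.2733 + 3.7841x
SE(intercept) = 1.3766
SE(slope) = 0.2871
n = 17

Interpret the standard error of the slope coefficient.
SE(β̂₁) = 0.2871 is the estimated standard deviation of the slope estimate across repeated samples; relative to β̂₁ = 3.7841 that is 7.6%, a precise estimate.

What SE measures:
- The standard error quantifies the sampling variability of the coefficient estimate
- It is the estimated standard deviation of β̂₁ across hypothetical repeated samples of the same size
- Smaller SE → more precise estimate

Relative precision:
- SE / |β̂₁| = 0.2871 / 3.7841 = 7.6%
- Rule of thumb (under 20%: precise; 20% to under 50%: moderately precise; 50% or more: imprecise) → precise

Rough 95% range (±2 SE): 3.7841 ± 0.5742 → (3.2099, 4.3583).

What drives SE(β̂₁): more residual scatter → larger SE; larger n (here n = 17) → smaller SE.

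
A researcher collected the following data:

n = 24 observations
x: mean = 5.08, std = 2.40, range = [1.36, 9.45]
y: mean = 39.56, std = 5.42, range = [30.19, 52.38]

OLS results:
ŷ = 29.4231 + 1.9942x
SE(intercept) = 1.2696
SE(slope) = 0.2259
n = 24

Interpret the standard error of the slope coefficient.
SE(β̂₁) = 0.2259 is the estimated standard deviation of the slope estimate across repeated samples; relative to β̂₁ = 1.9942 that is 11.3%, a precise estimate.

What SE measures:
- The standard error quantifies the sampling variability of the coefficient estimate
- It is the estimated standard deviation of β̂₁ across hypothetical repeated samples of the same size
- Smaller SE → more precise estimate

Relative precision:
- SE / |β̂₁| = 0.2259 / 1.9942 = 11.3%
- Rule of thumb (under 20%: precise; 20% to under 50%: moderately precise; 50% or more: imprecise) → precise

Link to interval estimation: a confidence interval for β₁ is β̂₁ ± t* × 0.2259, so SE sets the half-width per unit of t*.

What drives SE(β̂₁): more residual scatter → larger SE; wider spread of x values → smaller SE; larger n (here n = 24) → smaller SE.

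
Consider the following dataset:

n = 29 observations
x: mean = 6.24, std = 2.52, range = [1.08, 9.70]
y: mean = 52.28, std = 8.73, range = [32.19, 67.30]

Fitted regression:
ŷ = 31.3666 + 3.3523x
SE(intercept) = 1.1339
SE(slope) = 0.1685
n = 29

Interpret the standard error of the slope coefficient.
SE(slope) = 0.1685 measures the uncertainty in the estimated slope. The coefficient is estimated precisely (SE/|β̂₁| = 5.0%).

SE(β̂₁) = 0.1685 says: if we drew many samples of n = 29 from the same population and refit each time, the fitted slopes would scatter with a standard deviation of roughly 0.1685 around the true β₁.

Relative precision:
- SE / |β̂₁| = 0.1685 / 3.3523 = 5.0%
- Rule of thumb (under 20%: precise; 20% to under 50%: moderately precise; 50% or more: imprecise) → precise

Link to interval estimation: a confidence interval for β₁ is β̂₁ ± t* × 0.1685, so SE sets the half-width per unit of t*.

What drives SE(β̂₁): wider spread of x values → smaller SE; more residual scatter → larger SE.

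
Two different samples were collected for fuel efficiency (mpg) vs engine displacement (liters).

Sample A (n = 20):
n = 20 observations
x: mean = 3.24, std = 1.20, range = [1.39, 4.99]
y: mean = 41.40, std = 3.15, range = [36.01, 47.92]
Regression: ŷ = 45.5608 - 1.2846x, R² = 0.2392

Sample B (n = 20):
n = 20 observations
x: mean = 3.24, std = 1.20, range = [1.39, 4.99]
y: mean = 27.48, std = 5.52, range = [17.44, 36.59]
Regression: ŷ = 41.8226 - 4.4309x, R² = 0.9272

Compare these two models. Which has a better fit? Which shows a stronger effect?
Model B has the better fit (R² = 0.9272 vs 0.2392). Model B shows the stronger effect (|β₁| = 4.4309 vs 1.2846).

Model Comparison:

Goodness of fit (R²):
- Model A: R² = 0.2392 → 23.92% of variance in fuel efficiency explained
- Model B: R² = 0.9272 → 92.72% of variance in fuel efficiency explained
- 0.9272 > 0.2392 → Model B has the better fit

Effect size (slope magnitude):
- Model A: β₁ = -1.2846 → predicted fuel efficiency falls 1.2846 mpg per additional liter of engine displacement
- Model B: β₁ = -4.4309 → predicted fuel efficiency falls 4.4309 mpg per additional liter of engine displacement
- |-1.2846| < |-4.4309| → Model B shows the stronger marginal effect

Notes:
- The two samples could reflect different populations, time periods, or measurement quality.
- R² measures how tightly points cluster around the line; β₁ measures how steep the line is — they answer different questions.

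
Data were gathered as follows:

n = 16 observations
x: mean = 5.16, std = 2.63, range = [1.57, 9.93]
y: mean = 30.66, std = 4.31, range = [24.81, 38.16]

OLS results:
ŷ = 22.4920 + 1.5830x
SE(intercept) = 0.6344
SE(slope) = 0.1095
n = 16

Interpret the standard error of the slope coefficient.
SE(slope) = 0.1095 measures the uncertainty in the estimated slope. The coefficient is estimated precisely (SE/|β̂₁| = 6.9%).

What SE measures:
- The standard error quantifies the sampling variability of the coefficient estimate
- It is the estimated standard deviation of β̂₁ across hypothetical repeated samples of the same size
- Smaller SE → more precise estimate

Relative precision:
- SE / |β̂₁| = 0.1095 / 1.5830 = 6.9%
- Rule of thumb (under 20%: precise; 20% to under 50%: moderately precise; 50% or more: imprecise) → precise

Rough 95% range (±2 SE): 1.5830 ± 0.2190 → (1.3640, 1.8020).

What drives SE(β̂₁): more residual scatter → larger SE.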